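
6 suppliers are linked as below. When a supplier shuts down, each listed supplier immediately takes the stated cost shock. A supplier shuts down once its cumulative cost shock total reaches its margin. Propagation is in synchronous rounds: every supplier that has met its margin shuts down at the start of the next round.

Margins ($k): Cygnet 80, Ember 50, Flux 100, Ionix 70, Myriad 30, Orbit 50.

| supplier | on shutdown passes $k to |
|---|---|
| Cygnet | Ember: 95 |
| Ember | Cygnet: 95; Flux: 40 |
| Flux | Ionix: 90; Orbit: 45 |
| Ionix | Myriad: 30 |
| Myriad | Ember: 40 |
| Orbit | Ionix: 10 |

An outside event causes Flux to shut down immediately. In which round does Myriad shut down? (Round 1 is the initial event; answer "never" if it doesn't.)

3

Round 1 — Flux shuts down (initial).
  Ionix: +90 → 90 ≥ 70
  Orbit: +45 → 45 < 50
Round 2 — Ionix shuts down.
  Myriad: +30 → 30 ≥ 30
Round 3 — Myriad shuts down.
  Ember: +40 → 40 < 50
No further shutdowns.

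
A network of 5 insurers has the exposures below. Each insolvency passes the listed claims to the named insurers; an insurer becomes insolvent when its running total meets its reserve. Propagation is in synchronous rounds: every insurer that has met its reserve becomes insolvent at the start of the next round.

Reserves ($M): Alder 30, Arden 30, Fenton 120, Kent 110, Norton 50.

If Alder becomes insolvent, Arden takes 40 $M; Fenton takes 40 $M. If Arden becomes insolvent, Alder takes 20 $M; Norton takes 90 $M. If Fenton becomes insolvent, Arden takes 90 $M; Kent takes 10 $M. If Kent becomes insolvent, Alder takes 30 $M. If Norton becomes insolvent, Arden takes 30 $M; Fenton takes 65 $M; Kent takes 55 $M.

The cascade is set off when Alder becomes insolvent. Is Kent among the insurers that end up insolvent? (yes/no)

Round 1 — Alder becomes insolvent (initial).
  Arden: +40 → 40 ≥ 30
  Fenton: +40 → 40 < 120
Round 2 — Arden becomes insolvent.
  Norton: +90 → 90 ≥ 50
Round 3 — Norton becomes insolvent.
  Fenton: +65 → 105 < 120
  Kent: +55 → 55 < 110
No further insolvencies.

no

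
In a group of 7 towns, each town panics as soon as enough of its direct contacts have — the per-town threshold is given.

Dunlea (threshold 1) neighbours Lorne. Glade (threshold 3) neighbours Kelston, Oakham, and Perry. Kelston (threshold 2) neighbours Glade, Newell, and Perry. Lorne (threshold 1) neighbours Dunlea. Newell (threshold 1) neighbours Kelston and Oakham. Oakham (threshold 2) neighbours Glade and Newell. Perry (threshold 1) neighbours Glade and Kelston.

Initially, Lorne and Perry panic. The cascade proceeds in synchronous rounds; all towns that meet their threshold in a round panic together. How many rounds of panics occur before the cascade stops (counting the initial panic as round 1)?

2

Round 1 — Lorne, Perry panic (initial).
Round 2 — checking thresholds:
  Dunlea: 1 of 1 neighbours ≥ 1, panics.
  Glade: 1 of 3 neighbours < 3, below threshold.
  Kelston: 1 of 3 neighbours < 2, below threshold.
Round 3 — no new panics; cascade stops.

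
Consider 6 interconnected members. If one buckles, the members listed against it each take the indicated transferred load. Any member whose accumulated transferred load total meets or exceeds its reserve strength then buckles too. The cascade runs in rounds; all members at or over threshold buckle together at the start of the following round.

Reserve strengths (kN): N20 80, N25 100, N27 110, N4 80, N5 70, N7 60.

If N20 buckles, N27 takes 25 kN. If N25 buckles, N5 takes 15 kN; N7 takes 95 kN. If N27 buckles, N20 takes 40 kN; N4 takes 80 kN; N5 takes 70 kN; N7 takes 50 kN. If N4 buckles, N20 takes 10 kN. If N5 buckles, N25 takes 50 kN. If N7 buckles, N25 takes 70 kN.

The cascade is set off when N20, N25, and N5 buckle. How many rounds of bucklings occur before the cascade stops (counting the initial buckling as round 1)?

2

Round 1 — N20, N25, N5 buckle (initial).
  N27: +25 → 25 < 110
  N7: +95 → 95 ≥ 60
Round 2 — N7 buckles.
No further bucklings.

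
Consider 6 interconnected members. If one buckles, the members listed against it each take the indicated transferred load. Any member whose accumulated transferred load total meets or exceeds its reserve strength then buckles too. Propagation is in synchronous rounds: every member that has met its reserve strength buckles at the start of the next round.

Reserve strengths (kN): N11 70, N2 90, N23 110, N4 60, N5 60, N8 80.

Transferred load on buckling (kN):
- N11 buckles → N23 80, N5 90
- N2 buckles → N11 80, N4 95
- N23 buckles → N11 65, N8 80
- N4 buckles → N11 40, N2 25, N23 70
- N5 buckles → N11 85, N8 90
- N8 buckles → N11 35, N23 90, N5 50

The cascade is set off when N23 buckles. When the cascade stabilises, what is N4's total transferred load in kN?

0

Round 1 — N23 buckles (initial).
  N11: +65 → 65 < 70
  N8: +80 → 80 ≥ 80
Round 2 — N8 buckles.
  N11: +35 → 100 ≥ 70
  N5: +50 → 50 < 60
Round 3 — N11 buckles.
  N5: +90 → 140 ≥ 60
Round 4 — N5 buckles.
No further bucklings.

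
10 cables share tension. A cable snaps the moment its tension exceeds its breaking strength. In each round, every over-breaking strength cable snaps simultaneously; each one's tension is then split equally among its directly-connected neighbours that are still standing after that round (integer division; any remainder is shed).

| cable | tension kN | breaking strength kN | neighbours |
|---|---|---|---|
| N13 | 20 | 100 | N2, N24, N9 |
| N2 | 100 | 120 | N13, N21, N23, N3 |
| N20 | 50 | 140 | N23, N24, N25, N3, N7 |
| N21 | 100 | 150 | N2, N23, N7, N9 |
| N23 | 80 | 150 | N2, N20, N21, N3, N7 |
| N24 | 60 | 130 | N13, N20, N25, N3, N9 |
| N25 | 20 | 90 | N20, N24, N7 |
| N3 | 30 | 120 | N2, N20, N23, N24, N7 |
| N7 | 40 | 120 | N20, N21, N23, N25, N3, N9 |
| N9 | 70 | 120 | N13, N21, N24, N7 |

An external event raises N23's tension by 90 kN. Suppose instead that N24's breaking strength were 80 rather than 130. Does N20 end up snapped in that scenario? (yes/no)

With N24's breaking strength at 80:
Round 1 — N23 at 170 > 150. N23 snaps.
  N23 sheds 170 kN to N2, N20, N21, N3, N7: 34 each.
    N2: 100+34 = 134 > 120
    N20: 50+34 = 84 ≤ 140
    N21: 100+34 = 134 ≤ 150
    N3: 30+34 = 64 ≤ 120
    N7: 40+34 = 74 ≤ 120
Round 2 — N2 snaps.
  N2 sheds 134 kN to N13, N21, N3: 44 each (2 lost).
    N13: 20+44 = 64 ≤ 100
    N21: 134+44 = 178 > 150
    N3: 64+44 = 108 ≤ 120
Round 3 — N21 snaps.
  N21 sheds 178 kN to N7, N9: 89 each.
    N7: 74+89 = 163 > 120
    N9: 70+89 = 159 > 120
Round 4 — N7, N9 snap.
  N7 sheds 163 kN to N20, N25, N3: 54 each (1 lost).
    N20: 84+54 = 138 ≤ 140
    N25: 20+54 = 74 ≤ 90
    N3: 108+54 = 162 > 120
  N9 sheds 159 kN to N13, N24: 79 each (1 lost).
    N13: 64+79 = 143 > 100
    N24: 60+79 = 139 > 80
Round 5 — N13, N24, N3 snap.
  N13 sheds 143 kN: no online neighbours, lost.
  N24 sheds 139 kN to N20, N25: 69 each (1 lost).
    N20: 138+69 = 207 > 140
    N25: 74+69 = 143 > 90
  N3 sheds 162 kN to N20: 162 each.
    N20: 207+162 = 369 > 140
Round 6 — N20, N25 snap.
  N20 sheds 369 kN: no online neighbours, lost.
  N25 sheds 143 kN: no online neighbours, lost.
No further breaks.

yes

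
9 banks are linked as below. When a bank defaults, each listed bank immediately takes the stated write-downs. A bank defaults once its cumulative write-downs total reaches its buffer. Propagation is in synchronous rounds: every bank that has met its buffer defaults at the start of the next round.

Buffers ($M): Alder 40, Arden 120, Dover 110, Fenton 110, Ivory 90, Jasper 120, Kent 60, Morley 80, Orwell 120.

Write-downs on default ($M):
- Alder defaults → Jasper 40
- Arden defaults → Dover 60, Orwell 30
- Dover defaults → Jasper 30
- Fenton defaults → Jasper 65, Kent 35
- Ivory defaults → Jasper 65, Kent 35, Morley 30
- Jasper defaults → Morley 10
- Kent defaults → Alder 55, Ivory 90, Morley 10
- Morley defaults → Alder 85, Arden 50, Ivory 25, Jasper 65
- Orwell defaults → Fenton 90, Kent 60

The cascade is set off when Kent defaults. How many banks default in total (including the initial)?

Round 1 — Kent defaults (initial).
  Alder: +55 → 55 ≥ 40
  Ivory: +90 → 90 ≥ 90
  Morley: +10 → 10 < 80
Round 2 — Alder, Ivory default.
  Jasper: +40+65 → 105 < 120
  Morley: +30 → 40 < 80
No further defaults.

3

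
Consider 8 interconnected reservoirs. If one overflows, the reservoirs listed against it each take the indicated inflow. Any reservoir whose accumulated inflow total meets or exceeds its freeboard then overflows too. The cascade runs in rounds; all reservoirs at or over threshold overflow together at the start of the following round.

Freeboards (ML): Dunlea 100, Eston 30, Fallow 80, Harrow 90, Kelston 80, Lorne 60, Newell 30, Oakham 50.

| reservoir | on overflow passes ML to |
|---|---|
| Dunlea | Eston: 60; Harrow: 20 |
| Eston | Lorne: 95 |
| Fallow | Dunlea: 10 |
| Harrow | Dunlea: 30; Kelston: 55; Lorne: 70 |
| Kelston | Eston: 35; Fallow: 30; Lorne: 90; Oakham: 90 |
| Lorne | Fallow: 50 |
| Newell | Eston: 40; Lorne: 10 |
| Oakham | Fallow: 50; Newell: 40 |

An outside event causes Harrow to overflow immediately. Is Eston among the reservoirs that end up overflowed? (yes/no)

Round 1 — Harrow overflows (initial).
  Dunlea: +30 → 30 < 100
  Kelston: +55 → 55 < 80
  Lorne: +70 → 70 ≥ 60
Round 2 — Lorne overflows.
  Fallow: +50 → 50 < 80
No further overflows.

no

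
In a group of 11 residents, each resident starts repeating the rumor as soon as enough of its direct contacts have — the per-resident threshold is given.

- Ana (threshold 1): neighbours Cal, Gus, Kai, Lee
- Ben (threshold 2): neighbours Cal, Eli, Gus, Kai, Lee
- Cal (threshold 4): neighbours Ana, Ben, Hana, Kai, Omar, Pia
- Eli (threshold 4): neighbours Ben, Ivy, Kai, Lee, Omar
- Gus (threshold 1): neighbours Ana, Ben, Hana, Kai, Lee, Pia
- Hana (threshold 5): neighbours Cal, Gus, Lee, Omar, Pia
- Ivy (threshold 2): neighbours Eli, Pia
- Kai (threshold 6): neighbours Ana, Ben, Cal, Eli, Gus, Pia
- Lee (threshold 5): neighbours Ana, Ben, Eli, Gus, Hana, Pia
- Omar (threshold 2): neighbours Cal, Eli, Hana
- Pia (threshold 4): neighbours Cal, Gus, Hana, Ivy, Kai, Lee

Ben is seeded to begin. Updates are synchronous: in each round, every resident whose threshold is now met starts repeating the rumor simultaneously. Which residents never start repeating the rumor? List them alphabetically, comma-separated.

Round 1 — Ben starts repeating the rumor (initial).
Round 2 — checking thresholds:
  Cal: 1 of 6 neighbours < 4, not yet.
  Eli: 1 of 5 neighbours < 4, not yet.
  Gus: 1 of 6 neighbours ≥ 1, starts repeating the rumor.
  Kai: 1 of 6 neighbours < 6, not yet.
  Lee: 1 of 6 neighbours < 5, not yet.
Round 3 — checking thresholds:
  Ana: 1 of 4 neighbours ≥ 1, starts repeating the rumor.
  Cal: 1 of 6 neighbours < 4, not yet.
  Eli: 1 of 5 neighbours < 4, not yet.
  Hana: 1 of 5 neighbours < 5, not yet.
  Kai: 2 of 6 neighbours < 6, not yet.
  Lee: 2 of 6 neighbours < 5, not yet.
  Pia: 1 of 6 neighbours < 4, not yet.
Round 4 — no new spreads; cascade stops.

Cal, Eli, Hana, Ivy, Kai, Lee, Omar, Pia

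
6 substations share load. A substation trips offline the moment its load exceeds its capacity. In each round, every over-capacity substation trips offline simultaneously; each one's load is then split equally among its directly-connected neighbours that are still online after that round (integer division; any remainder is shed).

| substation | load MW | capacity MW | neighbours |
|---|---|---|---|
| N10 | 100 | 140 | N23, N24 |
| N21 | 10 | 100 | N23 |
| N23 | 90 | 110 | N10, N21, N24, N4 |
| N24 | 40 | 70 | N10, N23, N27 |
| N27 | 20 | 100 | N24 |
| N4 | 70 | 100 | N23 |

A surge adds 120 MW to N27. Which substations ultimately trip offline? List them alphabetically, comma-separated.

Round 1 — N27 at 140 > 100. N27 trips offline.
  N27 sheds 140 MW to N24: 140 each.
    N24: 40+140 = 180 > 70
Round 2 — N24 trips offline.
  N24 sheds 180 MW to N10, N23: 90 each.
    N10: 100+90 = 190 > 140
    N23: 90+90 = 180 > 110
Round 3 — N10, N23 trip offline.
  N10 sheds 190 MW: no online neighbours, lost.
  N23 sheds 180 MW to N21, N4: 90 each.
    N21: 10+90 = 100 ≤ 100
    N4: 70+90 = 160 > 100
Round 4 — N4 trips offline.
  N4 sheds 160 MW: no online neighbours, lost.
No further trips.

N10, N23, N24, N27, N4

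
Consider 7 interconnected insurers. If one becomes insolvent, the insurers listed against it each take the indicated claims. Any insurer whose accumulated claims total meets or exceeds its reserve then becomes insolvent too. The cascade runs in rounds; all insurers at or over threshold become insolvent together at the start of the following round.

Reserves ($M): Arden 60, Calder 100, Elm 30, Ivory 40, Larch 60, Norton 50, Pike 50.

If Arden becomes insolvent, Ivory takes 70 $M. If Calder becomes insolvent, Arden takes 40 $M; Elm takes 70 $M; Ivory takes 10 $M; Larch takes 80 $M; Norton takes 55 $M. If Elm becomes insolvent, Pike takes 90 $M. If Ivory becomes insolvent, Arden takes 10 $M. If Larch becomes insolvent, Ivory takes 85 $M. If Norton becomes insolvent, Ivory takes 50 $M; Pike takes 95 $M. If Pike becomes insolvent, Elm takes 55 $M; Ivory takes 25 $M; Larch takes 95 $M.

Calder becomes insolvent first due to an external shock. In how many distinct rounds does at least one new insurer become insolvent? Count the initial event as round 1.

Round 1 — Calder becomes insolvent (initial).
  Arden: +40 → 40 < 60
  Elm: +70 → 70 ≥ 30
  Ivory: +10 → 10 < 40
  Larch: +80 → 80 ≥ 60
  Norton: +55 → 55 ≥ 50
Round 2 — Elm, Larch, Norton become insolvent.
  Ivory: +85+50 → 145 ≥ 40
  Pike: +90+95 → 185 ≥ 50
Round 3 — Ivory, Pike become insolvent.
  Arden: +10 → 50 < 60
No further insolvencies.

3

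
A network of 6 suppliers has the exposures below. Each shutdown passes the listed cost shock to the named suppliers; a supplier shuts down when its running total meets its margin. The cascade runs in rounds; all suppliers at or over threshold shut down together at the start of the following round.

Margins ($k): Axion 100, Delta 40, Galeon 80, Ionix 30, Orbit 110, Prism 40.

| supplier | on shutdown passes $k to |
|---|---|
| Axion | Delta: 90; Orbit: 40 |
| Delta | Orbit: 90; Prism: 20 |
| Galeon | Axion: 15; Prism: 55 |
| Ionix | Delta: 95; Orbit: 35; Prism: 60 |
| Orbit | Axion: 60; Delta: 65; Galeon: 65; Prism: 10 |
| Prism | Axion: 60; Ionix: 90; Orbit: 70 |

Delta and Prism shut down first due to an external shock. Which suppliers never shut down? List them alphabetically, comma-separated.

Galeon

Round 1 — Delta, Prism shut down (initial).
  Axion: +60 → 60 < 100
  Ionix: +90 → 90 ≥ 30
  Orbit: +90+70 → 160 ≥ 110
Round 2 — Ionix, Orbit shut down.
  Axion: +60 → 120 ≥ 100
  Galeon: +65 → 65 < 80
Round 3 — Axion shuts down.
No further shutdowns.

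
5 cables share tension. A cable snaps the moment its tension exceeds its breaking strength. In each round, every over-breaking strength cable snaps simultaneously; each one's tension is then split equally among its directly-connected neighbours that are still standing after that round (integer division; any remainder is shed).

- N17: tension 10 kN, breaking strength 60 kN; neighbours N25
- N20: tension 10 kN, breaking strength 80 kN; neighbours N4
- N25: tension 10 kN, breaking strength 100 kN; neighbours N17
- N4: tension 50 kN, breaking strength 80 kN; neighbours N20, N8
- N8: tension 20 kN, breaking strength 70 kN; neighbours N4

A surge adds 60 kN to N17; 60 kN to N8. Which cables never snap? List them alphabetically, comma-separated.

Round 1 — N17 at 70 > 60; N8 at 80 > 70. N17, N8 snap.
  N17 sheds 70 kN to N25: 70 each.
    N25: 10+70 = 80 ≤ 100
  N8 sheds 80 kN to N4: 80 each.
    N4: 50+80 = 130 > 80
Round 2 — N4 snaps.
  N4 sheds 130 kN to N20: 130 each.
    N20: 10+130 = 140 > 80
Round 3 — N20 snaps.
  N20 sheds 140 kN: no online neighbours, lost.
No further breaks.

N25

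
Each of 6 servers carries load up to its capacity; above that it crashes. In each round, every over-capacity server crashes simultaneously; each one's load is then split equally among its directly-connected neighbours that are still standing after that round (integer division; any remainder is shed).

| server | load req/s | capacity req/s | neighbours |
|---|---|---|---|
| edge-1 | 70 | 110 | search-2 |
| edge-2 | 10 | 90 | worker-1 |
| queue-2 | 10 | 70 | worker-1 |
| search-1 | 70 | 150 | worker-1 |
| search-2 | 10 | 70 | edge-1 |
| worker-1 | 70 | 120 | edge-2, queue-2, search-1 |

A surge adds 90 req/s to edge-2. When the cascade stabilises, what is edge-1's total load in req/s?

Round 1 — edge-2 at 100 > 90. edge-2 crashes.
  edge-2 sheds 100 req/s to worker-1: 100 each.
    worker-1: 70+100 = 170 > 120
Round 2 — worker-1 crashes.
  worker-1 sheds 170 req/s to queue-2, search-1: 85 each.
    queue-2: 10+85 = 95 > 70
    search-1: 70+85 = 155 > 150
Round 3 — queue-2, search-1 crash.
  queue-2 sheds 95 req/s: no online neighbours, lost.
  search-1 sheds 155 req/s: no online neighbours, lost.
No further crashes.

70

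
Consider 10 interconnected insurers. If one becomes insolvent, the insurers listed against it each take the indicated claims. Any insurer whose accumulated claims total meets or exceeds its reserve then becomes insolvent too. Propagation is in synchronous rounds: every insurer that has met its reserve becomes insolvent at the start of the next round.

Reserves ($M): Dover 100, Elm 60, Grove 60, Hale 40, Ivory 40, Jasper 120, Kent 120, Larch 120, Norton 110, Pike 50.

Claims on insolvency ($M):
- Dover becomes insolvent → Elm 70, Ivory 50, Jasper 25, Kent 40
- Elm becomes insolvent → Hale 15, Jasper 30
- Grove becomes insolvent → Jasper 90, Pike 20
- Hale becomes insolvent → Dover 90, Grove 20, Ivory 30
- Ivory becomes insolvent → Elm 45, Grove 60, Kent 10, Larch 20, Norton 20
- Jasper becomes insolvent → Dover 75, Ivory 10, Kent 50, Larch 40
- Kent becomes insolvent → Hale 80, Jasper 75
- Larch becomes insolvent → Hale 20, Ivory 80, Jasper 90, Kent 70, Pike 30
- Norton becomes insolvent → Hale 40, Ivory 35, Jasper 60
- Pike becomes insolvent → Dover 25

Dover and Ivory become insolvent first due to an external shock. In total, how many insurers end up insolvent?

5

Round 1 — Dover, Ivory become insolvent (initial).
  Elm: +70+45 → 115 ≥ 60
  Grove: +60 → 60 ≥ 60
  Jasper: +25 → 25 < 120
  Kent: +40+10 → 50 < 120
  Larch: +20 → 20 < 120
  Norton: +20 → 20 < 110
Round 2 — Elm, Grove become insolvent.
  Hale: +15 → 15 < 40
  Jasper: +30+90 → 145 ≥ 120
  Pike: +20 → 20 < 50
Round 3 — Jasper becomes insolvent.
  Kent: +50 → 100 < 120
  Larch: +40 → 60 < 120
No further insolvencies.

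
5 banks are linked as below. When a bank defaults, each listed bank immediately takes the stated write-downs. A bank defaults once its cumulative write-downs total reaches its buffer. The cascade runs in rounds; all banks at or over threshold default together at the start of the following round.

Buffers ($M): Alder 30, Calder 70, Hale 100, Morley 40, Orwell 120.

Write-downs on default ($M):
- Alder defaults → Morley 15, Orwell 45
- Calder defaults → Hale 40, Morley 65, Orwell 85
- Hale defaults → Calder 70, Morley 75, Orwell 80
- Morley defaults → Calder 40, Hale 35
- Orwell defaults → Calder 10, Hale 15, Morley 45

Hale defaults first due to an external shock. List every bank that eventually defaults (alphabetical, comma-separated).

Round 1 — Hale defaults (initial).
  Calder: +70 → 70 ≥ 70
  Morley: +75 → 75 ≥ 40
  Orwell: +80 → 80 < 120
Round 2 — Calder, Morley default.
  Orwell: +85 → 165 ≥ 120
Round 3 — Orwell defaults.
No further defaults.

Calder, Hale, Morley, Orwell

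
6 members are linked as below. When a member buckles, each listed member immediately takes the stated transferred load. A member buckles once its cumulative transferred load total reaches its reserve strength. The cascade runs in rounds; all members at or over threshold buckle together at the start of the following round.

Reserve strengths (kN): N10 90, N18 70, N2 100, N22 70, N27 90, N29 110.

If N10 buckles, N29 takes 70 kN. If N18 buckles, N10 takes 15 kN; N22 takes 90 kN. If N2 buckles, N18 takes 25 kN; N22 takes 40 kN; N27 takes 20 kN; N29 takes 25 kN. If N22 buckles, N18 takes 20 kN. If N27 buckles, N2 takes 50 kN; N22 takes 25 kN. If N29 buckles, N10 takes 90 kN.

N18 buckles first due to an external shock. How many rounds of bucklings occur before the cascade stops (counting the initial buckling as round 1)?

Round 1 — N18 buckles (initial).
  N10: +15 → 15 < 90
  N22: +90 → 90 ≥ 70
Round 2 — N22 buckles.
No further bucklings.

2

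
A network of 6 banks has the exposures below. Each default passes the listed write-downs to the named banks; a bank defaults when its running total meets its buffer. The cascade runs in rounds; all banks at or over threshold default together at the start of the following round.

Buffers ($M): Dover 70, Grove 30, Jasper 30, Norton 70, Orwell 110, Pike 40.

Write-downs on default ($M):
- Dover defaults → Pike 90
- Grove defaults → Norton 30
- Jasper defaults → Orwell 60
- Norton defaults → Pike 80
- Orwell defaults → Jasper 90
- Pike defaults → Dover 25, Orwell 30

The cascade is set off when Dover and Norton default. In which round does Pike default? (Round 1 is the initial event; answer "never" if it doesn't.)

Round 1 — Dover, Norton default (initial).
  Pike: +90+80 → 170 ≥ 40
Round 2 — Pike defaults.
  Orwell: +30 → 30 < 110
No further defaults.

2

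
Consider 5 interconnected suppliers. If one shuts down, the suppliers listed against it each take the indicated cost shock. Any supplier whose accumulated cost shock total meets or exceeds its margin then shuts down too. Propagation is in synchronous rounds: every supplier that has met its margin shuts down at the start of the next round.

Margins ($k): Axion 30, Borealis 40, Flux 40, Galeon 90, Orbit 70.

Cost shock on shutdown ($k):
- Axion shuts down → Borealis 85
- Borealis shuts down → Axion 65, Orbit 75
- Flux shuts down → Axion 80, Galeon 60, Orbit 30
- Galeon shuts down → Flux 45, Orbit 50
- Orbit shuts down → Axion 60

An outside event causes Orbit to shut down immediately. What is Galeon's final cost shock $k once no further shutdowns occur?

Round 1 — Orbit shuts down (initial).
  Axion: +60 → 60 ≥ 30
Round 2 — Axion shuts down.
  Borealis: +85 → 85 ≥ 40
Round 3 — Borealis shuts down.
No further shutdowns.

0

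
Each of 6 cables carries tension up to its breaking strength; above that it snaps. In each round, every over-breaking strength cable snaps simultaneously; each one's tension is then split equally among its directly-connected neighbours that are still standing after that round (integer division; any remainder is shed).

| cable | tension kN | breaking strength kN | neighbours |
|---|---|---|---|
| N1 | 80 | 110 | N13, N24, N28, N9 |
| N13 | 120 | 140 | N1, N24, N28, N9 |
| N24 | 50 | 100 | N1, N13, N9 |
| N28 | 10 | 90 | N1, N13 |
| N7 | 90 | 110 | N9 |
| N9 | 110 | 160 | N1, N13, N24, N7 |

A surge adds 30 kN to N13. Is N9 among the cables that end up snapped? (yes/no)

yes

Round 1 — N13 at 150 > 140. N13 snaps.
  N13 sheds 150 kN to N1, N24, N28, N9: 37 each (2 lost).
    N1: 80+37 = 117 > 110
    N24: 50+37 = 87 ≤ 100
    N28: 10+37 = 47 ≤ 90
    N9: 110+37 = 147 ≤ 160
Round 2 — N1 snaps.
  N1 sheds 117 kN to N24, N28, N9: 39 each.
    N24: 87+39 = 126 > 100
    N28: 47+39 = 86 ≤ 90
    N9: 147+39 = 186 > 160
Round 3 — N24, N9 snap.
  N24 sheds 126 kN: no online neighbours, lost.
  N9 sheds 186 kN to N7: 186 each.
    N7: 90+186 = 276 > 110
Round 4 — N7 snaps.
  N7 sheds 276 kN: no online neighbours, lost.
No further breaks.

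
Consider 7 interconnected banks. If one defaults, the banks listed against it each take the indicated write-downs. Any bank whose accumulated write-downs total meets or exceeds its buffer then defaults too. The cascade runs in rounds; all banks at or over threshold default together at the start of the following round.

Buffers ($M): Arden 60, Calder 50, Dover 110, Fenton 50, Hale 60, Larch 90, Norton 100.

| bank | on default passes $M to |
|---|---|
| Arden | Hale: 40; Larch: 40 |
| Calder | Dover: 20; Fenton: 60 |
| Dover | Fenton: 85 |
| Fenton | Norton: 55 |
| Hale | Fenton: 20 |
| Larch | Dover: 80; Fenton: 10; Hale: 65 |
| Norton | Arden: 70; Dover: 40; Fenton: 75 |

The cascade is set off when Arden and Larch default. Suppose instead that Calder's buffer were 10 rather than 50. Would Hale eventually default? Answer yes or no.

yes

With Calder's buffer at 10:
Round 1 — Arden, Larch default (initial).
  Dover: +80 → 80 < 110
  Fenton: +10 → 10 < 50
  Hale: +40+65 → 105 ≥ 60
Round 2 — Hale defaults.
  Fenton: +20 → 30 < 50
No further defaults.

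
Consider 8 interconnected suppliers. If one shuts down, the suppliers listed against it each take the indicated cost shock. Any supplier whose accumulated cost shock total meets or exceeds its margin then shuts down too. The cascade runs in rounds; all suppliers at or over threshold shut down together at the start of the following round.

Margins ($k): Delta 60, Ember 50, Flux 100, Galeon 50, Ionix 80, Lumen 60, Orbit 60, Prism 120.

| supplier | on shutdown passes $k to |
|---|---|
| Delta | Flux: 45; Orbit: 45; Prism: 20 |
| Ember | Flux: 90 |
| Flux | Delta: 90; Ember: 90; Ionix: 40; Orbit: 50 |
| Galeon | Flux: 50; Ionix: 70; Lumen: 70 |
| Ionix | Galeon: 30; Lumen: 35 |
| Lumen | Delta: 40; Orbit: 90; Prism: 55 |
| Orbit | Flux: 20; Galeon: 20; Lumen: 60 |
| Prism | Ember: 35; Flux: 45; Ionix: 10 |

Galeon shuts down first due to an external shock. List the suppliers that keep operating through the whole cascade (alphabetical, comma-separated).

Round 1 — Galeon shuts down (initial).
  Flux: +50 → 50 < 100
  Ionix: +70 → 70 < 80
  Lumen: +70 → 70 ≥ 60
Round 2 — Lumen shuts down.
  Delta: +40 → 40 < 60
  Orbit: +90 → 90 ≥ 60
  Prism: +55 → 55 < 120
Round 3 — Orbit shuts down.
  Flux: +20 → 70 < 100
No further shutdowns.

Delta, Ember, Flux, Ionix, Prism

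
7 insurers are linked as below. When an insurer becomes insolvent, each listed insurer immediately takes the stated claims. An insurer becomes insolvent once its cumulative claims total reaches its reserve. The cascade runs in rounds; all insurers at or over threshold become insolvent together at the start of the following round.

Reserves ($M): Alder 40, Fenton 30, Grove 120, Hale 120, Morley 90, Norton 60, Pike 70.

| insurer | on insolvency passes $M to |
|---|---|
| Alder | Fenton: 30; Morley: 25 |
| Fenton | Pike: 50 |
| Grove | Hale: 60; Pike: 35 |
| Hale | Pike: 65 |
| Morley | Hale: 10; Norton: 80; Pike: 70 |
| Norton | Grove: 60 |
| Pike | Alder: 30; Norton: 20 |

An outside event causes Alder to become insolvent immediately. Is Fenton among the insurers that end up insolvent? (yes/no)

yes

Round 1 — Alder becomes insolvent (initial).
  Fenton: +30 → 30 ≥ 30
  Morley: +25 → 25 < 90
Round 2 — Fenton becomes insolvent.
  Pike: +50 → 50 < 70
No further insolvencies.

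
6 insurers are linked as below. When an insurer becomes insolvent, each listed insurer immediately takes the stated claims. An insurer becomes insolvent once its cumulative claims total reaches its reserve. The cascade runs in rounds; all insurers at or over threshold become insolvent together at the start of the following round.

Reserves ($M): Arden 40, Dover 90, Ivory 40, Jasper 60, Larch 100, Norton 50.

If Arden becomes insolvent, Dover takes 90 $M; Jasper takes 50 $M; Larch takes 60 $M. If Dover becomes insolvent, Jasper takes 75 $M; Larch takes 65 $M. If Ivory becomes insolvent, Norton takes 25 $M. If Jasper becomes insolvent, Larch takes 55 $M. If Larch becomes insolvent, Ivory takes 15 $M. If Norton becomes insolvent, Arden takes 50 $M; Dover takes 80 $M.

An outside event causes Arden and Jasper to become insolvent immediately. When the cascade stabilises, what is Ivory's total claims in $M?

15

Round 1 — Arden, Jasper become insolvent (initial).
  Dover: +90 → 90 ≥ 90
  Larch: +60+55 → 115 ≥ 100
Round 2 — Dover, Larch become insolvent.
  Ivory: +15 → 15 < 40
No further insolvencies.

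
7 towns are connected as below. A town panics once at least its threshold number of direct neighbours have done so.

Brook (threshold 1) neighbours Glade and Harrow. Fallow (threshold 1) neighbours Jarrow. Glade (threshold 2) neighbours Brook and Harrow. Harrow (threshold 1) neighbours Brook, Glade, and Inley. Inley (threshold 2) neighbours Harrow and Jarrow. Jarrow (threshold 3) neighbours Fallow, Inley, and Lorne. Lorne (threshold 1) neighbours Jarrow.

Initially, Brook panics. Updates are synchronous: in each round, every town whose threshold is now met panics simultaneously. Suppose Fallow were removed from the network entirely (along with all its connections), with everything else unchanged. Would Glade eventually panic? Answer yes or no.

With Fallow removed:
Round 1 — Brook panics (initial).
Round 2 — checking thresholds:
  Glade: 1 of 2 neighbours < 2, holds.
  Harrow: 1 of 3 neighbours ≥ 1, panics.
Round 3 — checking thresholds:
  Glade: 2 of 2 neighbours ≥ 2, panics.
  Inley: 1 of 2 neighbours < 2, holds.
Round 4 — no new panics; cascade stops.

yes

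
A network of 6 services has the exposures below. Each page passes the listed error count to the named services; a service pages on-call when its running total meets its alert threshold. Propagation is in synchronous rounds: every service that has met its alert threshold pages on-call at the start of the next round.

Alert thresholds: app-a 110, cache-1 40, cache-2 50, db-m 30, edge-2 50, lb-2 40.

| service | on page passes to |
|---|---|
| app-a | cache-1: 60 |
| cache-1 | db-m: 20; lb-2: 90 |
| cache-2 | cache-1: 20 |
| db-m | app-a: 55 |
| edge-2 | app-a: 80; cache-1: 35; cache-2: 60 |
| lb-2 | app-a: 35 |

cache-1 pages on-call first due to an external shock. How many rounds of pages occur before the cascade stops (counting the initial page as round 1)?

2

Round 1 — cache-1 pages on-call (initial).
  db-m: +20 → 20 < 30
  lb-2: +90 → 90 ≥ 40
Round 2 — lb-2 pages on-call.
  app-a: +35 → 35 < 110
No further pages.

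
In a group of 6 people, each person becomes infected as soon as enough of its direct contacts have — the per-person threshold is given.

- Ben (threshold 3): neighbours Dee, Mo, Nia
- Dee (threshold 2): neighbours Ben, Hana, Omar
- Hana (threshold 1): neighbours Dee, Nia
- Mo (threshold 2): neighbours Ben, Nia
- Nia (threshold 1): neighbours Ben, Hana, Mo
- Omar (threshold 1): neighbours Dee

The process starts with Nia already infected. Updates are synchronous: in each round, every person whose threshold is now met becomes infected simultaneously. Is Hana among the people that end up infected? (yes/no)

yes

Round 1 — Nia becomes infected (initial).
Round 2 — checking thresholds:
  Ben: 1 of 3 neighbours < 3, below threshold.
  Hana: 1 of 2 neighbours ≥ 1, becomes infected.
  Mo: 1 of 2 neighbours < 2, below threshold.
Round 3 — no new infections; cascade stops.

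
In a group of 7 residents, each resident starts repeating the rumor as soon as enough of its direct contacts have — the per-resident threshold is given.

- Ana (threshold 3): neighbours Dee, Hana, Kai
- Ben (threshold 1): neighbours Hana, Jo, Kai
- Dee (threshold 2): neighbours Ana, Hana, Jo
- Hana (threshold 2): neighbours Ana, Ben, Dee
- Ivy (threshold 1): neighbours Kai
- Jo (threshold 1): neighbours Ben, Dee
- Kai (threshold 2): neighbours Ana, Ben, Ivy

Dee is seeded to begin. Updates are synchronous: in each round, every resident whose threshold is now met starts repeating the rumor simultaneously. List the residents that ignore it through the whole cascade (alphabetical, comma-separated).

Ana, Ivy, Kai

Round 1 — Dee starts repeating the rumor (initial).
Round 2 — checking thresholds:
  Ana: 1 of 3 neighbours < 3, below threshold.
  Hana: 1 of 3 neighbours < 2, below threshold.
  Jo: 1 of 2 neighbours ≥ 1, starts repeating the rumor.
Round 3 — checking thresholds:
  Ana: 1 of 3 neighbours < 3, below threshold.
  Ben: 1 of 3 neighbours ≥ 1, starts repeating the rumor.
  Hana: 1 of 3 neighbours < 2, below threshold.
Round 4 — checking thresholds:
  Ana: 1 of 3 neighbours < 3, below threshold.
  Hana: 2 of 3 neighbours ≥ 2, starts repeating the rumor.
  Kai: 1 of 3 neighbours < 2, below threshold.
Round 5 — no new spreads; cascade stops.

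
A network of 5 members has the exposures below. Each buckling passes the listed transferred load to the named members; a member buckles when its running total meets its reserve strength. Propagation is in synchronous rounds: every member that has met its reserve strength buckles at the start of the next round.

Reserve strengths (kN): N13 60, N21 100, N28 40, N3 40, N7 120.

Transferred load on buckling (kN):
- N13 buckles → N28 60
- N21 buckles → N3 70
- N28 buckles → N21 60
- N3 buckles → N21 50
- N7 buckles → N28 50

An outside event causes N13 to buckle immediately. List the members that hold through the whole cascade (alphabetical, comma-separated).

N21, N3, N7

Round 1 — N13 buckles (initial).
  N28: +60 → 60 ≥ 40
Round 2 — N28 buckles.
  N21: +60 → 60 < 100
No further bucklings.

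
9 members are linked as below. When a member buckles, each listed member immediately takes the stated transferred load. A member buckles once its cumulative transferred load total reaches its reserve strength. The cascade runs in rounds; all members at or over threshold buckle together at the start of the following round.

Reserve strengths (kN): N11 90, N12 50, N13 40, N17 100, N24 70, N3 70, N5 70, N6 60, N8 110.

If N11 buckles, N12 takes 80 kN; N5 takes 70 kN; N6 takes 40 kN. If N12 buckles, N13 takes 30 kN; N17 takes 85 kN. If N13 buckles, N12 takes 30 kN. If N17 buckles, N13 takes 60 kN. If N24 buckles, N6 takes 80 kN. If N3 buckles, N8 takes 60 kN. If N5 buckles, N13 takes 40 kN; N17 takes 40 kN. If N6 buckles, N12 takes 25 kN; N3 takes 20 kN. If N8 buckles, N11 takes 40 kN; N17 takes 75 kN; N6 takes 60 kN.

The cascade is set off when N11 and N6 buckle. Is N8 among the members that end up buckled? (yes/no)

Round 1 — N11, N6 buckle (initial).
  N12: +80+25 → 105 ≥ 50
  N3: +20 → 20 < 70
  N5: +70 → 70 ≥ 70
Round 2 — N12, N5 buckle.
  N13: +30+40 → 70 ≥ 40
  N17: +85+40 → 125 ≥ 100
Round 3 — N13, N17 buckle.
No further bucklings.

no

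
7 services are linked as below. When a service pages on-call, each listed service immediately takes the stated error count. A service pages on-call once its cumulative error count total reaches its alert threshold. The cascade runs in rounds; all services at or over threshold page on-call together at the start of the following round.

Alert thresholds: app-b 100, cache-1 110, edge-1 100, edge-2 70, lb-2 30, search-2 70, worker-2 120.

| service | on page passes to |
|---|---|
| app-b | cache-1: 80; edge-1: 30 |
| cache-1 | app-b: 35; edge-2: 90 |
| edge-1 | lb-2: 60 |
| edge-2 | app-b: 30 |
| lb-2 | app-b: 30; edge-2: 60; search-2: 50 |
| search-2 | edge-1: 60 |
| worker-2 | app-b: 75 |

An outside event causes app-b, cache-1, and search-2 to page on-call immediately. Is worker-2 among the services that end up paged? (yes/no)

no

Round 1 — app-b, cache-1, search-2 page on-call (initial).
  edge-1: +30+60 → 90 < 100
  edge-2: +90 → 90 ≥ 70
Round 2 — edge-2 pages on-call.
No further pages.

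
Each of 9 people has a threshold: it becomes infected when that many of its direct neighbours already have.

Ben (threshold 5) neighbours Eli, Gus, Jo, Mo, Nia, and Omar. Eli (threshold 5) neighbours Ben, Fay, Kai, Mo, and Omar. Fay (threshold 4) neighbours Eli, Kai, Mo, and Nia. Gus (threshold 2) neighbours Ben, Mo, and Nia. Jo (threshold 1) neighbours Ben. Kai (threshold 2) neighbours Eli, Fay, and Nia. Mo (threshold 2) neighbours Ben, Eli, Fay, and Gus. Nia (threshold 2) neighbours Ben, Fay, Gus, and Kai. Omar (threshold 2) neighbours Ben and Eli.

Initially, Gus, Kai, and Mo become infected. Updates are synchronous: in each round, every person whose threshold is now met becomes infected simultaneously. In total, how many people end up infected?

Round 1 — Gus, Kai, Mo become infected (initial).
Round 2 — checking thresholds:
  Ben: 2 of 6 neighbours < 5, below threshold.
  Eli: 2 of 5 neighbours < 5, below threshold.
  Fay: 2 of 4 neighbours < 4, below threshold.
  Nia: 2 of 4 neighbours ≥ 2, becomes infected.
Round 3 — no new infections; cascade stops.

4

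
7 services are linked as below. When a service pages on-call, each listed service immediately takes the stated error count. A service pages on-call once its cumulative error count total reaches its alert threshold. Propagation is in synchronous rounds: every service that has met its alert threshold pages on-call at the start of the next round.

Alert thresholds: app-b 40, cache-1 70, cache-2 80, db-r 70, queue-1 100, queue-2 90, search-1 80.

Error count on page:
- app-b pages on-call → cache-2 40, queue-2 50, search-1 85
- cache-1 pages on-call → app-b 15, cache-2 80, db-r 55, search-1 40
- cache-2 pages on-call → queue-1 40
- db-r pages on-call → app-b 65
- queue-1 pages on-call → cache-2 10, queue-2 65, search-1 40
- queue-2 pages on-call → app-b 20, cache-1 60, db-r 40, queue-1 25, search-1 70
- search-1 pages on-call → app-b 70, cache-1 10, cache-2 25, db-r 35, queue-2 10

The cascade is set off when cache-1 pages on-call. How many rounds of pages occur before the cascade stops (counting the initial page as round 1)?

2

Round 1 — cache-1 pages on-call (initial).
  app-b: +15 → 15 < 40
  cache-2: +80 → 80 ≥ 80
  db-r: +55 → 55 < 70
  search-1: +40 → 40 < 80
Round 2 — cache-2 pages on-call.
  queue-1: +40 → 40 < 100
No further pages.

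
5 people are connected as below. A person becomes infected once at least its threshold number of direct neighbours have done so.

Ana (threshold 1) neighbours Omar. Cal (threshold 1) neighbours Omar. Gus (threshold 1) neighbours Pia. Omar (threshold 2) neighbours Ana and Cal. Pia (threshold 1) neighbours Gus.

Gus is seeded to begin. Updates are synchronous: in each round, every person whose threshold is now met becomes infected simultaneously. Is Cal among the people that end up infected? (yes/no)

no

Round 1 — Gus becomes infected (initial).
Round 2 — checking thresholds:
  Pia: 1 of 1 neighbours ≥ 1, becomes infected.
Round 3 — no new infections; cascade stops.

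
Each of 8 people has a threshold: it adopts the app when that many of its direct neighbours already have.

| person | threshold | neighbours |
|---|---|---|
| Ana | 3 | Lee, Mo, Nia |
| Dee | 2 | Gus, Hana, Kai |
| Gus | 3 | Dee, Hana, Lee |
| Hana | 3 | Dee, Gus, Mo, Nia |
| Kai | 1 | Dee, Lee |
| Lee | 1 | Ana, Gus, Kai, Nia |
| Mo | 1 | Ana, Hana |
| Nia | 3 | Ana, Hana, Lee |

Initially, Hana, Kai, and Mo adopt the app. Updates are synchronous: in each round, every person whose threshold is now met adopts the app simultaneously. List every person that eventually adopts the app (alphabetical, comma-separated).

Round 1 — Hana, Kai, Mo adopt the app (initial).
Round 2 — checking thresholds:
  Ana: 1 of 3 neighbours < 3, below threshold.
  Dee: 2 of 3 neighbours ≥ 2, adopts the app.
  Gus: 1 of 3 neighbours < 3, below threshold.
  Lee: 1 of 4 neighbours ≥ 1, adopts the app.
  Nia: 1 of 3 neighbours < 3, below threshold.
Round 3 — checking thresholds:
  Ana: 2 of 3 neighbours < 3, below threshold.
  Gus: 3 of 3 neighbours ≥ 3, adopts the app.
  Nia: 2 of 3 neighbours < 3, below threshold.
Round 4 — no new adoptions; cascade stops.

Dee, Gus, Hana, Kai, Lee, Mo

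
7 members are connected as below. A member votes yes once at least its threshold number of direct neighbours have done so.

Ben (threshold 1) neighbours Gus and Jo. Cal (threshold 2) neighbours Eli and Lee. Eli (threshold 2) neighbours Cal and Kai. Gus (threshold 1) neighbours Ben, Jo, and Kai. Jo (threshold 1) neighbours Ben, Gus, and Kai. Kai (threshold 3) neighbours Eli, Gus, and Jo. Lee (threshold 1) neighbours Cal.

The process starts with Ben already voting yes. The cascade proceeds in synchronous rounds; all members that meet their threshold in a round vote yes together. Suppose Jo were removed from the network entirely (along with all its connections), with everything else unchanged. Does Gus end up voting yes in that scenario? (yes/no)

With Jo removed:
Round 1 — Ben votes yes (initial).
Round 2 — checking thresholds:
  Gus: 1 of 2 neighbours ≥ 1, votes yes.
Round 3 — no new yes votes; cascade stops.

yes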